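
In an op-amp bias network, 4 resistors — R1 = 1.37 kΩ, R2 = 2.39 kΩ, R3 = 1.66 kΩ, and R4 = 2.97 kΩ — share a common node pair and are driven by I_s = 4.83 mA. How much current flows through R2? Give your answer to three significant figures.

Total conductance ΣG = 1/1.37 + 1/2.39 + 1/1.66 + 1/2.97 = 2.087 (units of 1/kΩ).
R2 takes the fraction G_k/ΣG = 0.4184/2.087 = 0.2004, so I = 4.83 × 0.2004 = 0.9681 mA.

I ≈ 0.968 mA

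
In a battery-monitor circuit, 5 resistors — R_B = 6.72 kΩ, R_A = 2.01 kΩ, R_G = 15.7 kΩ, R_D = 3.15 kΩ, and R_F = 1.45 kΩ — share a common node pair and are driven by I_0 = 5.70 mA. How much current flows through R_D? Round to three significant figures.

I ≈ 1.05 mA

ΣG = 1/6.72 + 1/2.01 + 1/15.7 + 1/3.15 + 1/1.45 = 1.717.
R_D takes the fraction G_k/ΣG = 0.3175/1.717 = 0.1849, so I = 5.70 × 0.1849 = 1.054 mA.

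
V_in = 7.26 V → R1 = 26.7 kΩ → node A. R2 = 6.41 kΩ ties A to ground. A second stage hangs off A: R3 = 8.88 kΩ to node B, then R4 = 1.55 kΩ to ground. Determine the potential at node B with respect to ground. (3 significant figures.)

Looking into the second stage from A: R3 + R4 = 10.43 kΩ appears in parallel with R2.
Effective lower resistance at A: R2 ‖ 10.43 = 3.970 kΩ.
So V_A = 7.26 × 0.1294 = 0.9398 V.
Then the unloaded second divider: V_B = V_A × R4/(R3+R4) = 0.9398 × 0.1486 = 0.1397 V.

V_B ≈ 0.140 V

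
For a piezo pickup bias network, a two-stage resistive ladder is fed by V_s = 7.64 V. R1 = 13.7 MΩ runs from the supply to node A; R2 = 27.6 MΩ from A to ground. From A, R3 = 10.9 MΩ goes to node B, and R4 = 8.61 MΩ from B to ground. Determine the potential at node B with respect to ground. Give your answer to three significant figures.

V_B ≈ 1.53 V

Looking into the second stage from A: R3 + R4 = 19.51 MΩ appears in parallel with R2.
R2 ‖ (R3+R4) = 11.43 MΩ.
So V_A = 7.64 × 0.4548 = 3.475 V.
Stage 2 is unloaded, so V_B = V_A · R4/(R3+R4) = 3.475 × 8.61/19.51 = 1.534 V.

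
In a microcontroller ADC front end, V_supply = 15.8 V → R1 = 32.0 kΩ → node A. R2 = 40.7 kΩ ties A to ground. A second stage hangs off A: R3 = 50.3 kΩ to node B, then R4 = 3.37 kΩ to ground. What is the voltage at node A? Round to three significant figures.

Looking into the second stage from A: R3 + R4 = 53.67 kΩ appears in parallel with R2.
Effective lower resistance at A: R2 ‖ 53.67 = 23.15 kΩ.
V_A = 15.8 × 23.15/(32.0 + 23.15) = 6.632 V.

V_A ≈ 6.63 V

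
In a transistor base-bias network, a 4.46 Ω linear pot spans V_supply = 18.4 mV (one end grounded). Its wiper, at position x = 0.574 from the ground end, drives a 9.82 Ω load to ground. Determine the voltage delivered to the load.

Split the track: R_lower = x·R_p = 2.560 Ω, R_upper = (1−x)·R_p = 1.900 Ω.
R_L loads the lower segment: effective lower R = 2.031 Ω.
Loaded-divider output: V_out = 18.4 × 0.5166 = 9.506 mV.

V_out ≈ 9.51 mV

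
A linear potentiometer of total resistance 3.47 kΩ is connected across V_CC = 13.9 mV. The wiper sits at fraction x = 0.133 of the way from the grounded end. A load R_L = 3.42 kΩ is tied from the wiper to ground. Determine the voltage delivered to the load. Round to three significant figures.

V_out ≈ 1.66 mV

The pot divides into 3.008 kΩ above the wiper and 0.4615 kΩ below.
R_L loads the lower segment: effective lower R = 0.4066 kΩ.
V_out = 13.9 × 0.4066/(3.008 + 0.4066) = 1.655 mV.
(Unloaded: V_out = x·V_CC = 1.85 mV.)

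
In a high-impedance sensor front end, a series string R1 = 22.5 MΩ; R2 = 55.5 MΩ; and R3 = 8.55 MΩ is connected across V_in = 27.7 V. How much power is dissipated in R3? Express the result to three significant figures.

Series current I = V_in/ΣR = 27.7/86.55 = 0.3200 µA.
P(R3) = I²·R3 = (0.3200)² × 8.55 = 0.8758 µW.

P ≈ 0.876 µW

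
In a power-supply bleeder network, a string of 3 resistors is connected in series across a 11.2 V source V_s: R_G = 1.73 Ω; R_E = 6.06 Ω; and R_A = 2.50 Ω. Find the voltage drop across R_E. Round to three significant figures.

Series total: ΣR = 1.73 + 6.06 + 2.50 = 10.29 Ω.
Voltage divider: V = V_s · (6.060 / 10.29) = 11.2 × 0.5889 = 6.596 V.

V ≈ 6.60 V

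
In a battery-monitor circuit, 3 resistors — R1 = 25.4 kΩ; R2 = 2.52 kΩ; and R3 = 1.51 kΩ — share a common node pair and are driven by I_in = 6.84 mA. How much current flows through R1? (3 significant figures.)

I ≈ 0.245 mA

ΣG = 1/25.4 + 1/2.52 + 1/1.51 = 1.098.
By the current-divider rule, I = I_in · G_k/ΣG = 6.84 × 0.03584 = 0.2452 mA.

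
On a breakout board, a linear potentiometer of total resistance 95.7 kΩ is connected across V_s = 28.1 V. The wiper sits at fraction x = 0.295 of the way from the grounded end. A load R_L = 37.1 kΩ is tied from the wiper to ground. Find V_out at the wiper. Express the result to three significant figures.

V_out ≈ 5.40 V

Split the track: R_lower = x·R_p = 28.23 kΩ, R_upper = (1−x)·R_p = 67.47 kΩ.
(x·R_p) ‖ R_L = 16.03 kΩ.
V_out = 28.1 × 16.03/(67.47 + 16.03) = 5.395 V.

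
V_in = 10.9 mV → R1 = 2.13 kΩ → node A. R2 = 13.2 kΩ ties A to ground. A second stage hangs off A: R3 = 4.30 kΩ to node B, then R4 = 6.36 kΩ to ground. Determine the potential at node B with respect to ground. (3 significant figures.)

Node A sees R2 in parallel with the series input of stage 2, R3 + R4 = 10.66 kΩ.
R2 ‖ (R3+R4) = 5.897 kΩ.
V_A = 10.9 × 5.897/(2.13 + 5.897) = 8.008 mV.
Stage 2 is unloaded, so V_B = V_A · R4/(R3+R4) = 8.008 × 6.36/10.66 = 4.778 mV.

V_B ≈ 4.78 mV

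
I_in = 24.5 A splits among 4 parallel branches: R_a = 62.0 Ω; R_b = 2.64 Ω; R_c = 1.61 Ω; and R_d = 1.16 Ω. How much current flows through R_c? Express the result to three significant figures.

ΣG = 1/62.0 + 1/2.64 + 1/1.61 + 1/1.16 = 1.878.
R_c takes the fraction G_k/ΣG = 0.6211/1.878 = 0.3307, so I = 24.5 × 0.3307 = 8.103 A.

I ≈ 8.10 A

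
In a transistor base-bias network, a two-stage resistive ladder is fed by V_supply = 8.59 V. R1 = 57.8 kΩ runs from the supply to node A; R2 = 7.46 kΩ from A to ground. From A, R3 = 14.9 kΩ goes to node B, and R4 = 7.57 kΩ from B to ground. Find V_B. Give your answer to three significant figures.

Node A sees R2 in parallel with the series input of stage 2, R3 + R4 = 22.47 kΩ.
Effective lower resistance at A: R2 ‖ 22.47 = 5.601 kΩ.
V_A = 8.59 × 5.601/(57.8 + 5.601) = 0.7588 V.
Then the unloaded second divider: V_B = V_A × R4/(R3+R4) = 0.7588 × 0.3369 = 0.2556 V.

V_B ≈ 0.256 V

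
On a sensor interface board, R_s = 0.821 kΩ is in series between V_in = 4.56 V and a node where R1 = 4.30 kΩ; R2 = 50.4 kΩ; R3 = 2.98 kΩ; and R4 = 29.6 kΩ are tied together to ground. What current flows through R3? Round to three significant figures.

Equivalent of the parallel group: R_p = 1.608 kΩ.
V_A = 4.56 × 1.608/2.429 = 3.019 V.
I(R3) = V_A / R3 = 3.019/2.98 = 1.013 mA.

I ≈ 1.01 mA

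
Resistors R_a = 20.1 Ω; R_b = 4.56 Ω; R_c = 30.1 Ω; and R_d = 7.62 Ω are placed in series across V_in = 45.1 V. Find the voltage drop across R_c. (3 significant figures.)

ΣR = 20.1 + 4.56 + 30.1 + 7.62 = 62.38 Ω.
V = V_in · R/ΣR = 45.1 × 0.4825 = 21.76 V.

V ≈ 21.8 V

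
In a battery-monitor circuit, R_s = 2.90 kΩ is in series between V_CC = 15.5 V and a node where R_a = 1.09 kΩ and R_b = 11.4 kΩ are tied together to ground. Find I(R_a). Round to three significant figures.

Combine the parallel branches: R_p = (1/1.09 + 1/11.4)⁻¹ = 0.9949 kΩ.
Node voltage V_A = V_CC · R_p/(R_s + R_p) = 15.5 × 0.2554 = 3.959 V.
I(R_a) = V_A / R_a = 3.959/1.09 = 3.632 mA.

I ≈ 3.63 mA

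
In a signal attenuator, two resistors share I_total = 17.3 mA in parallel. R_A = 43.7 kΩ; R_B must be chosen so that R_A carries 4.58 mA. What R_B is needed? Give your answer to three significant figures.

R_B ≈ 15.7 kΩ

In a two-way split, I_A/I_total = R_B/(R_A + R_B).
4.58/17.3 = R_B/(R_A + R_B) → R_B = R_A · (0.2647)/(1 − 0.2647) = 43.7 × 0.3601 = 15.73 kΩ.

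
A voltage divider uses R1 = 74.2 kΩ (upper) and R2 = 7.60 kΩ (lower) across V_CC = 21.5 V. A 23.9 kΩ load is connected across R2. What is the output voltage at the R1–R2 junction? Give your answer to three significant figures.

R2 ‖ R_L = (7.60 × 23.9)/(7.60 + 23.9) = 5.766 kΩ.
Then V_out = V_CC · R2'/(R1 + R2') = 21.5 × 5.766/79.97 = 1.550 V.

V_out ≈ 1.55 V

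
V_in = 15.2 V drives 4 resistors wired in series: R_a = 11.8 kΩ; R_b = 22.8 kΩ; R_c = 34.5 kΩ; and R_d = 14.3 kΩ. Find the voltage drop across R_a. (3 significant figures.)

ΣR = 11.8 + 22.8 + 34.5 + 14.3 = 83.40 kΩ.
By the voltage-divider rule, V = 15.2 × 11.80/83.40 = 2.151 V.

V ≈ 2.15 V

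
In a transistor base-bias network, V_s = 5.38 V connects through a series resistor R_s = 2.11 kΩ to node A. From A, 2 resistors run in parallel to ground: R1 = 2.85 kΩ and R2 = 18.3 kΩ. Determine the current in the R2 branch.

Equivalent of the parallel group: R_p = 2.466 kΩ.
V_A by voltage divider: V_A = 5.38 × 2.466/(2.11 + 2.466) = 2.899 V.
I(R2) = V_A / R2 = 2.899/18.3 = 0.1584 mA.
(Check via current divider: I_total = 1.176 mA; share G_k/ΣG = 0.1348 → same result.)

I ≈ 0.158 mA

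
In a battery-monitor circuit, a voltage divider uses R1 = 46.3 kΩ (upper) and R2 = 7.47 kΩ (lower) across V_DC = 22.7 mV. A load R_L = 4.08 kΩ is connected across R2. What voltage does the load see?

First combine the lower leg with the load: R2 ‖ R_L = 2.639 kΩ.
Then V_out = V_DC · R2'/(R1 + R2') = 22.7 × 2.639/48.94 = 1.224 mV.

V_out ≈ 1.22 mV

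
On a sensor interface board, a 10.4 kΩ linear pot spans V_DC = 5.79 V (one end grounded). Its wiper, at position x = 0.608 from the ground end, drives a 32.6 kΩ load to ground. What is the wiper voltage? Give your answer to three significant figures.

V_out ≈ 3.27 V

The pot divides into 4.077 kΩ above the wiper and 6.323 kΩ below.
Lower segment in parallel with the load: 6.323 ‖ 32.6 = 5.296 kΩ.
Loaded-divider output: V_out = 5.79 × 0.5650 = 3.272 V.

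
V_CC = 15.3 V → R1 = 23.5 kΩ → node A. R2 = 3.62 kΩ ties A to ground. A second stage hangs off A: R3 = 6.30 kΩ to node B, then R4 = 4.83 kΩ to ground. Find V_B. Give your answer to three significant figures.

V_B ≈ 0.691 V

The second stage (R3 + R4 = 11.13 kΩ) loads node A in parallel with R2.
R2 ‖ (R3+R4) = 2.732 kΩ.
V_A = 15.3 × 2.732/(23.5 + 2.732) = 1.593 V.
Stage 2 is unloaded, so V_B = V_A · R4/(R3+R4) = 1.593 × 4.83/11.13 = 0.6914 V.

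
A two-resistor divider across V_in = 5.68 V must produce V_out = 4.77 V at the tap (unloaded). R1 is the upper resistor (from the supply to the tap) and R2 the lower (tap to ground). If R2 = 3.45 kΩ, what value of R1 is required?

R1 ≈ 0.658 kΩ

Required fraction k = V_out/V_in = 0.8398.
R1 = R2·(1/k − 1) = 3.45 × 0.1908 = 0.6582 kΩ.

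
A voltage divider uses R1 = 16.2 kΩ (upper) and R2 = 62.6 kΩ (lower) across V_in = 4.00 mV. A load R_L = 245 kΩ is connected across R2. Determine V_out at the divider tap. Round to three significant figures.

V_out ≈ 3.02 mV

The load sits in parallel with R2, giving an effective lower resistance R2' = R2·R_L/(R2+R_L) = 49.86 kΩ.
Then V_out = V_in · R2'/(R1 + R2') = 4.00 × 49.86/66.06 = 3.019 mV.
(Unloaded it would be 3.18 mV; the load pulls it down.)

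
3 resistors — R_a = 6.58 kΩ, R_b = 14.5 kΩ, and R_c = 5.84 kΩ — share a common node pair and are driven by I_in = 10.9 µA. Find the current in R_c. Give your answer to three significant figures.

ΣG = 1/6.58 + 1/14.5 + 1/5.84 = 0.3922.
By the current-divider rule, I = I_in · G_k/ΣG = 10.9 × 0.4366 = 4.759 µA.

I ≈ 4.76 µA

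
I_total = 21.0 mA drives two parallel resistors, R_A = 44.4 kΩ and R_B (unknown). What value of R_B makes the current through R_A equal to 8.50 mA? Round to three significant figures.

In a two-way split, I_A/I_total = R_B/(R_A + R_B).
8.50/21.0 = R_B/(R_A + R_B) → R_B = R_A · (0.4048)/(1 − 0.4048) = 44.4 × 0.6800 = 30.19 kΩ.

R_B ≈ 30.2 kΩ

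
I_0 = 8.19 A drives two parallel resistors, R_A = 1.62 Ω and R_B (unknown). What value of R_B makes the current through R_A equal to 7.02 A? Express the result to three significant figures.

Two-branch current divider: I_A = I_0 · R_B/(R_A + R_B).
With f = 0.8571, R_B = R_A · f/(1−f) = 1.62 × 6.000 = 9.720 Ω.

R_B ≈ 9.72 Ω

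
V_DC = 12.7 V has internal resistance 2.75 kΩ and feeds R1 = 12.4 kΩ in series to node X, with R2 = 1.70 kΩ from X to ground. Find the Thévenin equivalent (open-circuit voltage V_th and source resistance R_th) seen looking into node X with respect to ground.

R1' = 2.75 + 12.4 = 15.15 kΩ (source resistance + R1).
V_th is the unloaded tap voltage: V_DC · R2/(R1'+R2) = 12.7 × 0.1009 = 1.281 V.
Looking into X with the source shorted: R_th = R1'·R2/(R1'+R2) = 15.15 × 1.70/16.85 = 1.528 kΩ.

V_th ≈ 1.28 V, R_th ≈ 1.53 kΩ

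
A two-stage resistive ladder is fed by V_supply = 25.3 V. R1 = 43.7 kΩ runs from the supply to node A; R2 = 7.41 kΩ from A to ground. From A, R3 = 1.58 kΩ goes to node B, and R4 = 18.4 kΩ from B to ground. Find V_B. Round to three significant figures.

Node A sees R2 in parallel with the series input of stage 2, R3 + R4 = 19.98 kΩ.
R2 ‖ (R3+R4) = 5.405 kΩ.
So V_A = 25.3 × 0.1101 = 2.785 V.
Then the unloaded second divider: V_B = V_A × R4/(R3+R4) = 2.785 × 0.9209 = 2.565 V.

V_B ≈ 2.56 V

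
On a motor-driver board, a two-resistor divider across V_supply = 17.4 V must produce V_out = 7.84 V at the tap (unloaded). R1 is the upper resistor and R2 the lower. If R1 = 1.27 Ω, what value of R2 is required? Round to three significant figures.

R2 ≈ 1.04 Ω

Required fraction k = V_out/V_supply = 0.4506.
So R2 = R1 · V_out/(V_supply − V_out) = 1.27 × 7.84/(17.4 − 7.84) = 1.27 × 0.8201 = 1.042 Ω.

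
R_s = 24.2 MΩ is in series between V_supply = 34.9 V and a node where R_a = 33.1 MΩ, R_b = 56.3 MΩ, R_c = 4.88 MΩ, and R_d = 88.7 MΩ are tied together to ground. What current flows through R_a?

Parallel bank: R_p = 1/(1/33.1 + 1/56.3 + 1/4.88 + 1/88.7) = 3.786 MΩ.
Node voltage V_A = V_supply · R_p/(R_s + R_p) = 34.9 × 0.1353 = 4.721 V.
I(R_a) = V_A / R_a = 4.721/33.1 = 0.1426 µA.
(Equivalently: I_total = 1.247 µA, then current-divider fraction G_k/ΣG = 0.1144.)

I ≈ 0.143 µA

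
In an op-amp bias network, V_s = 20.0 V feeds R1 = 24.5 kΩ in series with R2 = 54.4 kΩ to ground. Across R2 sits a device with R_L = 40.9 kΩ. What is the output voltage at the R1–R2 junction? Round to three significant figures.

First combine the lower leg with the load: R2 ‖ R_L = 23.35 kΩ.
Now apply the divider: V_out = 20.0 × 0.4880 = 9.759 V.

V_out ≈ 9.76 V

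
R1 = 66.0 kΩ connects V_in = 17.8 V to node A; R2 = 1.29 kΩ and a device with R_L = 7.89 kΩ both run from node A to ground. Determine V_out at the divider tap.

V_out ≈ 0.294 V

R2 ‖ R_L = (1.29 × 7.89)/(1.29 + 7.89) = 1.109 kΩ.
Voltage divider with the loaded lower leg: V_out = 17.8 × 1.109/(66.0 + 1.109) = 17.8 × 0.01652 = 0.2941 V.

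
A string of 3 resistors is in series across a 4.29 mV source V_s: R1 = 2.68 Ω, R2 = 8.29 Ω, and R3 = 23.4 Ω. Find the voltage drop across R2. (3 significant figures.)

V ≈ 1.03 mV

ΣR = 2.68 + 8.29 + 23.4 = 34.37 Ω.
Voltage divider: V = V_s · (8.290 / 34.37) = 4.29 × 0.2412 = 1.035 mV.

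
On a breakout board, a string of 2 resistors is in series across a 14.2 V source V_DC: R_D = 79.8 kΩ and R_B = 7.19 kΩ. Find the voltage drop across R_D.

ΣR = 79.8 + 7.19 = 86.99 kΩ.
By the voltage-divider rule, V = 14.2 × 79.80/86.99 = 13.03 V.

V ≈ 13.0 V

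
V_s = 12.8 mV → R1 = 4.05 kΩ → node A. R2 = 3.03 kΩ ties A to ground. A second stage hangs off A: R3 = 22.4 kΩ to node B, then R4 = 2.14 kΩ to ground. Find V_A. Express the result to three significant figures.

V_A ≈ 5.12 mV

Looking into the second stage from A: R3 + R4 = 24.54 kΩ appears in parallel with R2.
R2 ‖ (R3+R4) = 2.697 kΩ.
First divider: V_A = V_s · 2.697/(4.05 + 2.697) = 5.117 mV.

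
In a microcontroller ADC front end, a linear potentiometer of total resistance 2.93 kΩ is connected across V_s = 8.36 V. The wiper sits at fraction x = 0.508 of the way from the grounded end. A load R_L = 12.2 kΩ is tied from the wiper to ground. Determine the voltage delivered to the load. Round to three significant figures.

V_out ≈ 4.01 V

The pot divides into 1.442 kΩ above the wiper and 1.488 kΩ below.
Lower segment in parallel with the load: 1.488 ‖ 12.2 = 1.327 kΩ.
Loaded-divider output: V_out = 8.36 × 0.4792 = 4.006 V.
(Unloaded: V_out = x·V_s = 4.25 V.)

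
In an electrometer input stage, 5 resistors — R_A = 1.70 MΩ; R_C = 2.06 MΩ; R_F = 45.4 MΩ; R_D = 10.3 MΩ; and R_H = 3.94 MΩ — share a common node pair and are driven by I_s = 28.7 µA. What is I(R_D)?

I ≈ 1.93 µA

Total conductance ΣG = 1/1.70 + 1/2.06 + 1/45.4 + 1/10.3 + 1/3.94 = 1.447 (units of 1/MΩ).
R_D takes the fraction G_k/ΣG = 0.09709/1.447 = 0.06711, so I = 28.7 × 0.06711 = 1.926 µA.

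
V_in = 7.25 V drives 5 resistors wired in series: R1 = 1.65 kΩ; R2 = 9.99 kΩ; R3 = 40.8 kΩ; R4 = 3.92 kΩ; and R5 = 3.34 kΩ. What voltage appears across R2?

ΣR = 1.65 + 9.99 + 40.8 + 3.92 + 3.34 = 59.70 kΩ.
V = V_in · R/ΣR = 7.25 × 0.1673 = 1.213 V.

V ≈ 1.21 V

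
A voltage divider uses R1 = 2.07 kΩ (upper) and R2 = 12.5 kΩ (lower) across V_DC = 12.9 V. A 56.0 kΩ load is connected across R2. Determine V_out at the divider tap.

V_out ≈ 10.7 V

First combine the lower leg with the load: R2 ‖ R_L = 10.22 kΩ.
Voltage divider with the loaded lower leg: V_out = 12.9 × 10.22/(2.07 + 10.22) = 12.9 × 0.8316 = 10.73 V.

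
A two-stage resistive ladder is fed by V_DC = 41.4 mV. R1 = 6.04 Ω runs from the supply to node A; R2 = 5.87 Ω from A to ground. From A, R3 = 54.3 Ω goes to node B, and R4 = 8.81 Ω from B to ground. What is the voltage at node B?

V_B ≈ 2.72 mV

Node A sees R2 in parallel with the series input of stage 2, R3 + R4 = 63.11 Ω.
Effective lower resistance at A: R2 ‖ 63.11 = 5.370 Ω.
V_A = 41.4 × 5.370/(6.04 + 5.370) = 19.49 mV.
V_B = V_A × 0.1396 = 2.720 mV.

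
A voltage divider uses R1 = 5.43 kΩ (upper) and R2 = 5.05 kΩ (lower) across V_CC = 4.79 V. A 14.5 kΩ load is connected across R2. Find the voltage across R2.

First combine the lower leg with the load: R2 ‖ R_L = 3.746 kΩ.
Voltage divider with the loaded lower leg: V_out = 4.79 × 3.746/(5.43 + 3.746) = 4.79 × 0.4082 = 1.955 V.

V_out ≈ 1.96 V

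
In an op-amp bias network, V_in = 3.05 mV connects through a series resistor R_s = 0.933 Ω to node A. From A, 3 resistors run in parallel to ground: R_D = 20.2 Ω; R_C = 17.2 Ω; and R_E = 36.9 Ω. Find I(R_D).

I ≈ 0.134 mA

Combine the parallel branches: R_p = (1/20.2 + 1/17.2 + 1/36.9)⁻¹ = 7.421 Ω.
Node voltage V_A = V_in · R_p/(R_s + R_p) = 3.05 × 0.8883 = 2.709 mV.
Branch current I = V_A/R_D = 2.709/20.2 = 0.1341 mA.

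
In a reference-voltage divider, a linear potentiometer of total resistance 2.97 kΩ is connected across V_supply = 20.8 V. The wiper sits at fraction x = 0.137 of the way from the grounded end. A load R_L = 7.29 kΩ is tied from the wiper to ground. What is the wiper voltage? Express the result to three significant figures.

V_out ≈ 2.72 V

Lower segment x·R_p = 0.4069 kΩ; upper segment (1−x)·R_p = 2.563 kΩ.
(x·R_p) ‖ R_L = 0.3854 kΩ.
Then V_out = V_supply · 0.3854/(2.563 + 0.3854) = 2.719 V.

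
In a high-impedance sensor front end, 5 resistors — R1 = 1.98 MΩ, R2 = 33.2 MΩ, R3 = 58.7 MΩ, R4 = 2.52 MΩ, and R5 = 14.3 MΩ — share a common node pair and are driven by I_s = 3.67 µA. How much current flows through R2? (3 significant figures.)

I ≈ 0.108 µA

Total conductance ΣG = 1/1.98 + 1/33.2 + 1/58.7 + 1/2.52 + 1/14.3 = 1.019 (units of 1/MΩ).
Current divider: I(R2) = I_s · G_k/ΣG = 3.67 × (0.03012/1.019) = 3.67 × 0.02956 = 0.1085 µA.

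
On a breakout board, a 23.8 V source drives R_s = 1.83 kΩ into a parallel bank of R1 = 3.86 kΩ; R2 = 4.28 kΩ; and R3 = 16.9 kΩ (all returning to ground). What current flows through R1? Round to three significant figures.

Equivalent of the parallel group: R_p = 1.812 kΩ.
Node voltage V_A = V_CC · R_p/(R_s + R_p) = 23.8 × 0.4975 = 11.84 V.
Branch current I = V_A/R1 = 11.84/3.86 = 3.068 mA.
(Equivalently: I_total = 6.535 mA, then current-divider fraction G_k/ΣG = 0.4694.)

I ≈ 3.07 mA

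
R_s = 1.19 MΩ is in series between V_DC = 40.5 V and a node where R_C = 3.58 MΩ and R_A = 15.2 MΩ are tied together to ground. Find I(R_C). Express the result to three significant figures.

I ≈ 8.02 µA

Parallel bank: R_p = 1/(1/3.58 + 1/15.2) = 2.898 MΩ.
V_A by voltage divider: V_A = 40.5 × 2.898/(1.19 + 2.898) = 28.71 V.
Branch current I = V_A/R_C = 28.71/3.58 = 8.019 µA.
(Equivalently: I_total = 9.908 µA, then current-divider fraction G_k/ΣG = 0.8094.)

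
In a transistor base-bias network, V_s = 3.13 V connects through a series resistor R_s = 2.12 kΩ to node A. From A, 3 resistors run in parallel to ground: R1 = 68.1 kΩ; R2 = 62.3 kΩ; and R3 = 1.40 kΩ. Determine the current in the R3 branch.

I ≈ 0.867 mA

Parallel bank: R_p = 1/(1/68.1 + 1/62.3 + 1/1.40) = 1.342 kΩ.
Node voltage V_A = V_s · R_p/(R_s + R_p) = 3.13 × 0.3877 = 1.213 V.
Branch current I = V_A/R3 = 1.213/1.40 = 0.8667 mA.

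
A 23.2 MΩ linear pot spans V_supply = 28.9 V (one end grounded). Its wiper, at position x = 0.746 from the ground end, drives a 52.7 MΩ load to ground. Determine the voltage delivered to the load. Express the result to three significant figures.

V_out ≈ 19.9 V

Lower segment x·R_p = 17.31 MΩ; upper segment (1−x)·R_p = 5.893 MΩ.
Lower segment in parallel with the load: 17.31 ‖ 52.7 = 13.03 MΩ.
Loaded-divider output: V_out = 28.9 × 0.6886 = 19.90 V.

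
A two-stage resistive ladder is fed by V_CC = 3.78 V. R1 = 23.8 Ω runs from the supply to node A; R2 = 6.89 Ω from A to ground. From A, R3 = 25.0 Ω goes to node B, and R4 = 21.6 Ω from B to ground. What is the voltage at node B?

V_B ≈ 0.353 V

Node A sees R2 in parallel with the series input of stage 2, R3 + R4 = 46.60 Ω.
Effective lower resistance at A: R2 ‖ 46.60 = 6.003 Ω.
First divider: V_A = V_CC · 6.003/(23.8 + 6.003) = 0.7613 V.
Stage 2 is unloaded, so V_B = V_A · R4/(R3+R4) = 0.7613 × 21.6/46.60 = 0.3529 V.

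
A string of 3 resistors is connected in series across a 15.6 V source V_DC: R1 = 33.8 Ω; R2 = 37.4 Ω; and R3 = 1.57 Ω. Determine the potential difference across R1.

V ≈ 7.25 V

ΣR = 33.8 + 37.4 + 1.57 = 72.77 Ω.
Voltage divider: V = V_DC · (33.80 / 72.77) = 15.6 × 0.4645 = 7.246 V.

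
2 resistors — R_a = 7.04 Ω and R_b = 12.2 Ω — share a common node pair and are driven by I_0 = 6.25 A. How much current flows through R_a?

Two-branch current divider: I_k = I_0 · R_other/(R_1 + R_2).
I(R_a) = 6.25 × 12.2/(7.04 + 12.2) = 6.25 × 0.6341 = 3.963 A.

I ≈ 3.96 A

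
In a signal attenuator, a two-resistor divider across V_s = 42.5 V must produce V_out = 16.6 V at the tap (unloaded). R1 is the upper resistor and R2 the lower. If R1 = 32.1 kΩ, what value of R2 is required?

R2 ≈ 20.6 kΩ

Required fraction k = V_out/V_s = 0.3906.
Rearranging, R2 = R1·k/(1−k) = 32.1 × 0.6409 = 20.57 kΩ.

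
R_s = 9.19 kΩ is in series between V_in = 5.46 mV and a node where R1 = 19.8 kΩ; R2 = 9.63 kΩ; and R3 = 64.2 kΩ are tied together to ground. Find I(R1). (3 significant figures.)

I ≈ 0.108 µA

Equivalent of the parallel group: R_p = 5.885 kΩ.
V_A by voltage divider: V_A = 5.46 × 5.885/(9.19 + 5.885) = 2.131 mV.
Branch current I = V_A/R1 = 2.131/19.8 = 0.1077 µA.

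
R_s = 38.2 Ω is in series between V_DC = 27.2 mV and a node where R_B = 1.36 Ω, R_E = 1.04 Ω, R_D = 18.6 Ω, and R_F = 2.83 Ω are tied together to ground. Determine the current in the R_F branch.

Parallel bank: R_p = 1/(1/1.36 + 1/1.04 + 1/18.6 + 1/2.83) = 0.4753 Ω.
V_A = 27.2 × 0.4753/38.68 = 0.3343 mV.
I(R_F) = V_A / R_F = 0.3343/2.83 = 0.1181 mA.
(Check via current divider: I_total = 0.7033 mA; share G_k/ΣG = 0.1679 → same result.)

I ≈ 0.118 mA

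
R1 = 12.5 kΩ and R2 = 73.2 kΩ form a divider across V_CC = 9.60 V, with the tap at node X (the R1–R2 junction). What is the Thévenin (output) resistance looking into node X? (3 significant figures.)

Zeroing V_CC shorts the top of R1 to ground, so R_th = R1 ‖ R2 = 10.68 kΩ.

R_th ≈ 10.7 kΩ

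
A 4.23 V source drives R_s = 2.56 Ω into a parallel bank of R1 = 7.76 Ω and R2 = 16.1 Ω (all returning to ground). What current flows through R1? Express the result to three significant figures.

Combine the parallel branches: R_p = (1/7.76 + 1/16.1)⁻¹ = 5.236 Ω.
V_A = 4.23 × 5.236/7.796 = 2.841 V.
I(R1) = V_A / R1 = 2.841/7.76 = 0.3661 A.
(Equivalently: I_total = 0.5426 A, then current-divider fraction G_k/ΣG = 0.6748.)

I ≈ 0.366 A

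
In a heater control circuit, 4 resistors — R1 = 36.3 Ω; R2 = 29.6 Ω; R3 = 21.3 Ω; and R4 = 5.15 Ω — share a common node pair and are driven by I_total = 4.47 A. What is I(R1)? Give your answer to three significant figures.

I ≈ 0.407 A

Conductances: ΣG = 1/36.3 + 1/29.6 + 1/21.3 + 1/5.15 = 0.3025 (1/Ω).
R1 takes the fraction G_k/ΣG = 0.02755/0.3025 = 0.09108, so I = 4.47 × 0.09108 = 0.4071 A.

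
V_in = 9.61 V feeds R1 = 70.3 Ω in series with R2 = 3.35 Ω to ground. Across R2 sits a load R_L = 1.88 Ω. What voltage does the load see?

R2 ‖ R_L = (3.35 × 1.88)/(3.35 + 1.88) = 1.204 Ω.
Voltage divider with the loaded lower leg: V_out = 9.61 × 1.204/(70.3 + 1.204) = 9.61 × 0.01684 = 0.1618 V.
(Unloaded it would be 0.437 V; the load pulls it down.)

V_out ≈ 0.162 V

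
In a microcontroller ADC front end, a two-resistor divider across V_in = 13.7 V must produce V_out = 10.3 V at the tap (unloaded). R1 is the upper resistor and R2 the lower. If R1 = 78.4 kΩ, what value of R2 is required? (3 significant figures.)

V_out/V_in = R2/(R1+R2) = 0.7518.
R2 = R1 · 0.7518/(1 − 0.7518) = 237.5 kΩ.

R2 ≈ 238 kΩ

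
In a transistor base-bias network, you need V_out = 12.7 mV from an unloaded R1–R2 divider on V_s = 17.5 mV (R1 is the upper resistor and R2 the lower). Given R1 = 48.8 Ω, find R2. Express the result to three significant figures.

Required fraction k = V_out/V_s = 0.7257.
Rearranging, R2 = R1·k/(1−k) = 48.8 × 2.646 = 129.1 Ω.

R2 ≈ 129 Ω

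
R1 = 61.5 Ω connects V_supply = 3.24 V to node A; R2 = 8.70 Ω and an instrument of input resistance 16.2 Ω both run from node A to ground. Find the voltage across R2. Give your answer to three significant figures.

V_out ≈ 0.273 V

R2 ‖ R_L = (8.70 × 16.2)/(8.70 + 16.2) = 5.660 Ω.
Voltage divider with the loaded lower leg: V_out = 3.24 × 5.660/(61.5 + 5.660) = 3.24 × 0.08428 = 0.2731 V.
(Unloaded it would be 0.402 V; the load pulls it down.)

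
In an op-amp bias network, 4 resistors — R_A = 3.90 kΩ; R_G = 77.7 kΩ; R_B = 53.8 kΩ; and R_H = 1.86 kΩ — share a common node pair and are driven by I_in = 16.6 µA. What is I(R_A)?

I ≈ 5.16 µA

ΣG = 1/3.90 + 1/77.7 + 1/53.8 + 1/1.86 = 0.8255.
R_A takes the fraction G_k/ΣG = 0.2564/0.8255 = 0.3106, so I = 16.6 × 0.3106 = 5.156 µA.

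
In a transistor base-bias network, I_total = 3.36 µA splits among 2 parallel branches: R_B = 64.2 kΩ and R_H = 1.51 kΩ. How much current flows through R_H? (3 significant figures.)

I ≈ 3.28 µA

Two-branch current divider: I_k = I_total · R_other/(R_1 + R_2).
So I = 3.36 × 64.2/65.71 = 3.283 µA.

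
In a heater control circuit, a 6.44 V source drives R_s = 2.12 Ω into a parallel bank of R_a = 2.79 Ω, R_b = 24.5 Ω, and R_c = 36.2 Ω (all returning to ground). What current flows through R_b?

Combine the parallel branches: R_p = (1/2.79 + 1/24.5 + 1/36.2)⁻¹ = 2.343 Ω.
V_A = 6.44 × 2.343/4.463 = 3.381 V.
Branch current I = V_A/R_b = 3.381/24.5 = 0.1380 A.

I ≈ 0.138 A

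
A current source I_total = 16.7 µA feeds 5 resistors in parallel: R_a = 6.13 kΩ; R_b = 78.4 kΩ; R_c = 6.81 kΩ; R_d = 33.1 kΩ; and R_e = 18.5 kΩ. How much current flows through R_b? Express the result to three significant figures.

Conductances: ΣG = 1/6.13 + 1/78.4 + 1/6.81 + 1/33.1 + 1/18.5 = 0.4070 (1/kΩ).
R_b takes the fraction G_k/ΣG = 0.01276/0.4070 = 0.03134, so I = 16.7 × 0.03134 = 0.5234 µA.

I ≈ 0.523 µA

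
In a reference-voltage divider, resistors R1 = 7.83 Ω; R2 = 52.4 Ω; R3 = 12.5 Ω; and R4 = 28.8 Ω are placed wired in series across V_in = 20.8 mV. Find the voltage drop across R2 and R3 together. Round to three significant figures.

V ≈ 13.3 mV

ΣR = 7.83 + 52.4 + 12.5 + 28.8 = 101.5 Ω.
R_{R2..R3} = 52.4 + 12.5 = 64.90 Ω.
Voltage divider: V = V_in · (64.90 / 101.5) = 20.8 × 0.6392 = 13.30 mV.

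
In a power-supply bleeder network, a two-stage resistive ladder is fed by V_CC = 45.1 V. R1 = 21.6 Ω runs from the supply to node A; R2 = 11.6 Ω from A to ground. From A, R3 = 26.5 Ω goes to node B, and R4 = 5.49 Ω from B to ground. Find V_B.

The second stage (R3 + R4 = 31.99 Ω) loads node A in parallel with R2.
Effective lower resistance at A: R2 ‖ 31.99 = 8.513 Ω.
V_A = 45.1 × 8.513/(21.6 + 8.513) = 12.75 V.
V_B = V_A × 0.1716 = 2.188 V.

V_B ≈ 2.19 V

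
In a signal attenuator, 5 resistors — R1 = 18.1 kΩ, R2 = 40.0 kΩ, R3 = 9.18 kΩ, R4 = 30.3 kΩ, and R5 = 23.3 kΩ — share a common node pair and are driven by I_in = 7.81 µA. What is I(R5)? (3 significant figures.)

I ≈ 1.26 µA

Conductances: ΣG = 1/18.1 + 1/40.0 + 1/9.18 + 1/30.3 + 1/23.3 = 0.2651 (1/kΩ).
By the current-divider rule, I = I_in · G_k/ΣG = 7.81 × 0.1619 = 1.264 µA.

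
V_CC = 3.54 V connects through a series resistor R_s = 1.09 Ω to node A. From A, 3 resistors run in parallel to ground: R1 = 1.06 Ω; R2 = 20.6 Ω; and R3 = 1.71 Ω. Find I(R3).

Parallel bank: R_p = 1/(1/1.06 + 1/20.6 + 1/1.71) = 0.6342 Ω.
V_A = 3.54 × 0.6342/1.724 = 1.302 V.
I(R3) = V_A / R3 = 1.302/1.71 = 0.7615 A.
(Check via current divider: I_total = 2.053 A; share G_k/ΣG = 0.3709 → same result.)

I ≈ 0.761 A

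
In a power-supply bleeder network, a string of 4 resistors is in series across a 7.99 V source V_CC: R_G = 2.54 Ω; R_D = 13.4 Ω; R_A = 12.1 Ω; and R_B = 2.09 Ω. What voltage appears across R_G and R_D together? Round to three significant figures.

Series total: ΣR = 2.54 + 13.4 + 12.1 + 2.09 = 30.13 Ω.
R_{R_G..R_D} = 2.54 + 13.4 = 15.94 Ω.
Voltage divider: V = V_CC · (15.94 / 30.13) = 7.99 × 0.5290 = 4.227 V.

V ≈ 4.23 V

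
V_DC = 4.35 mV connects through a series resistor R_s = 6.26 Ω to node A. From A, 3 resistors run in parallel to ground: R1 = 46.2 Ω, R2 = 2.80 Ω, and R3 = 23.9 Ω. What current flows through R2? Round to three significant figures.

I ≈ 0.428 mA

Combine the parallel branches: R_p = (1/46.2 + 1/2.80 + 1/23.9)⁻¹ = 2.377 Ω.
V_A = 4.35 × 2.377/8.637 = 1.197 mV.
I(R2) = V_A / R2 = 1.197/2.80 = 0.4276 mA.
(Check via current divider: I_total = 0.5036 mA; share G_k/ΣG = 0.8491 → same result.)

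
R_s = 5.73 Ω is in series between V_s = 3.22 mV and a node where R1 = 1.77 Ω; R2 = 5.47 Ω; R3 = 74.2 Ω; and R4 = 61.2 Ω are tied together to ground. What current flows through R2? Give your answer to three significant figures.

I ≈ 0.108 mA

Parallel bank: R_p = 1/(1/1.77 + 1/5.47 + 1/74.2 + 1/61.2) = 1.286 Ω.
V_A = 3.22 × 1.286/7.016 = 0.5902 mV.
Branch current I = V_A/R2 = 0.5902/5.47 = 0.1079 mA.
(Check via current divider: I_total = 0.4590 mA; share G_k/ΣG = 0.2351 → same result.)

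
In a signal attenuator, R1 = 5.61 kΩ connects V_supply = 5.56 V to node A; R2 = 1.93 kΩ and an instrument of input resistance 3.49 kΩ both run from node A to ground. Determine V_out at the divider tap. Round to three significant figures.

V_out ≈ 1.01 V

The load sits in parallel with R2, giving an effective lower resistance R2' = R2·R_L/(R2+R_L) = 1.243 kΩ.
Then V_out = V_supply · R2'/(R1 + R2') = 5.56 × 1.243/6.853 = 1.008 V.
(Unloaded it would be 1.42 V; the load pulls it down.)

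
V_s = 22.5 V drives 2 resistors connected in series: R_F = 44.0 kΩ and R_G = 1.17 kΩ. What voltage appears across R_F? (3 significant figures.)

Series total: ΣR = 44.0 + 1.17 = 45.17 kΩ.
Voltage divider: V = V_s · (44.00 / 45.17) = 22.5 × 0.9741 = 21.92 V.

V ≈ 21.9 V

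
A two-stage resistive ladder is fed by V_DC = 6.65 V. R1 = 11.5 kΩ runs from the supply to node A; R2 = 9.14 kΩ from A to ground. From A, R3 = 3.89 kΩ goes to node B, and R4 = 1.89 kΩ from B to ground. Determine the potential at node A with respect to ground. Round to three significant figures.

V_A ≈ 1.57 V

The second stage (R3 + R4 = 5.780 kΩ) loads node A in parallel with R2.
Effective lower resistance at A: R2 ‖ 5.780 = 3.541 kΩ.
So V_A = 6.65 × 0.2354 = 1.566 V.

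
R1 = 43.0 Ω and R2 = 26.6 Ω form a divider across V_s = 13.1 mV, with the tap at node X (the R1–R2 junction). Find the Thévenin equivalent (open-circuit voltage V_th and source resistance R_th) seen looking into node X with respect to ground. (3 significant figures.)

Open-circuit (no load on X): V_th = V_s · R2/(R1 + R2) = 13.1 × 26.6/(43.00 + 26.6) = 5.007 mV.
With V_s suppressed (replaced by a short), R_th = R1 ‖ R2 = (43.00 × 26.6)/(43.00 + 26.6) = 16.43 Ω.

V_th ≈ 5.01 mV, R_th ≈ 16.4 Ω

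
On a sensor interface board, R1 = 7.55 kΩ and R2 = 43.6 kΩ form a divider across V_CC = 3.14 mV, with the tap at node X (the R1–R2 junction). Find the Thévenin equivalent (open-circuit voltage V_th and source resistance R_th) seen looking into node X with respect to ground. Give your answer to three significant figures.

V_th ≈ 2.68 mV, R_th ≈ 6.44 kΩ

V_th is the unloaded tap voltage: V_CC · R2/(R1+R2) = 3.14 × 0.8524 = 2.677 mV.
Looking into X with the source shorted: R_th = R1·R2/(R1+R2) = 7.550 × 43.6/51.15 = 6.436 kΩ.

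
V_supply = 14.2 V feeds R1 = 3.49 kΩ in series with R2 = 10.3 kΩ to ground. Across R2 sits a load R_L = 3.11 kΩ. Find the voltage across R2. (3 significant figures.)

R2 ‖ R_L = (10.3 × 3.11)/(10.3 + 3.11) = 2.389 kΩ.
Now apply the divider: V_out = 14.2 × 0.4063 = 5.770 V.
(Unloaded it would be 10.6 V; the load pulls it down.)

V_out ≈ 5.77 V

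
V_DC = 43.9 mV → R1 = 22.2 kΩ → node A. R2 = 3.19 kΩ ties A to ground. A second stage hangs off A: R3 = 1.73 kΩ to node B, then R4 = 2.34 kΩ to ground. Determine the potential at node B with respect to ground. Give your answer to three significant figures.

V_B ≈ 1.88 mV

Looking into the second stage from A: R3 + R4 = 4.070 kΩ appears in parallel with R2.
Effective lower resistance at A: R2 ‖ 4.070 = 1.788 kΩ.
So V_A = 43.9 × 0.07455 = 3.273 mV.
V_B = V_A × 0.5749 = 1.882 mV.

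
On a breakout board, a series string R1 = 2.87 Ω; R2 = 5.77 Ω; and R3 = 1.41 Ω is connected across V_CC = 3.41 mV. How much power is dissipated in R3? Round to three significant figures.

Series current I = V_CC/ΣR = 3.41/10.05 = 0.3393 mA.
P = I²R = 0.1151 × 1.41 = 0.1623 µW.

P ≈ 0.162 µW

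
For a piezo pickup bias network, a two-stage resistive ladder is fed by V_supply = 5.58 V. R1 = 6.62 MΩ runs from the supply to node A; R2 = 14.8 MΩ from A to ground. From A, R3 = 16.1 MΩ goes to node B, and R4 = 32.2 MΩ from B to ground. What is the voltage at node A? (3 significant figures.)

V_A ≈ 3.52 V

Looking into the second stage from A: R3 + R4 = 48.30 MΩ appears in parallel with R2.
Effective lower resistance at A: R2 ‖ 48.30 = 11.33 MΩ.
First divider: V_A = V_supply · 11.33/(6.62 + 11.33) = 3.522 V.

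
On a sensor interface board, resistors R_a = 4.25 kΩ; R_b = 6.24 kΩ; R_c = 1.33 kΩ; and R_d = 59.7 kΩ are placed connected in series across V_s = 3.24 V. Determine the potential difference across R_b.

ΣR = 4.25 + 6.24 + 1.33 + 59.7 = 71.52 kΩ.
V = V_s · R/ΣR = 3.24 × 0.08725 = 0.2827 V.

V ≈ 0.283 V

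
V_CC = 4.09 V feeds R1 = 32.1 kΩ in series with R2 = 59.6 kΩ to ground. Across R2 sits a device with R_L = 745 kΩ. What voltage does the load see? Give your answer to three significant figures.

First combine the lower leg with the load: R2 ‖ R_L = 55.19 kΩ.
Now apply the divider: V_out = 4.09 × 0.6322 = 2.586 V.
(Unloaded it would be 2.66 V; the load pulls it down.)

V_out ≈ 2.59 V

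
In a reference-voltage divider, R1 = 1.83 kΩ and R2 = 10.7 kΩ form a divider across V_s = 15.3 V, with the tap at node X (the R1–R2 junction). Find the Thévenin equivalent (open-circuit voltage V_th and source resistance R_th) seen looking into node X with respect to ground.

V_th ≈ 13.1 V, R_th ≈ 1.56 kΩ

Open-circuit (no load on X): V_th = V_s · R2/(R1 + R2) = 15.3 × 10.7/(1.830 + 10.7) = 13.07 V.
Looking into X with the source shorted: R_th = R1·R2/(R1+R2) = 1.830 × 10.7/12.53 = 1.563 kΩ.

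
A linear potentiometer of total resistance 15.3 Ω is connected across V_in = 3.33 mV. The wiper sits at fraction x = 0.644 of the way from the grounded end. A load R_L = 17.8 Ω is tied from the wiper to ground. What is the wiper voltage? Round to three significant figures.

V_out ≈ 1.79 mV

Lower segment x·R_p = 9.853 Ω; upper segment (1−x)·R_p = 5.447 Ω.
Lower segment in parallel with the load: 9.853 ‖ 17.8 = 6.342 Ω.
Then V_out = V_in · 6.342/(5.447 + 6.342) = 1.791 mV.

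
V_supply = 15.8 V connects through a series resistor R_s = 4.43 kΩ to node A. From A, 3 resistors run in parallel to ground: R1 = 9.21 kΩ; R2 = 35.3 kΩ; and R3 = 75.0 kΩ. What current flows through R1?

Combine the parallel branches: R_p = (1/9.21 + 1/35.3 + 1/75.0)⁻¹ = 6.656 kΩ.
V_A = 15.8 × 6.656/11.09 = 9.486 V.
I(R1) = V_A / R1 = 9.486/9.21 = 1.030 mA.
(Equivalently: I_total = 1.425 mA, then current-divider fraction G_k/ΣG = 0.7227.)

I ≈ 1.03 mA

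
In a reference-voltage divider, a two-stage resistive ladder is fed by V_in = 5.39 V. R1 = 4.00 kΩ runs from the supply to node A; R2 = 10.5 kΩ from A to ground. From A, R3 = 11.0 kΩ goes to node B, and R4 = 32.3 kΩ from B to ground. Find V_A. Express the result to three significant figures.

Looking into the second stage from A: R3 + R4 = 43.30 kΩ appears in parallel with R2.
R2 ‖ (R3+R4) = 8.451 kΩ.
First divider: V_A = V_in · 8.451/(4.00 + 8.451) = 3.658 V.

V_A ≈ 3.66 V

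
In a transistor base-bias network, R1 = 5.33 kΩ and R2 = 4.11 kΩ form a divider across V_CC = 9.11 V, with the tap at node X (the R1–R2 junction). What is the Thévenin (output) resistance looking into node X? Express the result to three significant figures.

With V_CC suppressed (replaced by a short), R_th = R1 ‖ R2 = (5.330 × 4.11)/(5.330 + 4.11) = 2.321 kΩ.

R_th ≈ 2.32 kΩ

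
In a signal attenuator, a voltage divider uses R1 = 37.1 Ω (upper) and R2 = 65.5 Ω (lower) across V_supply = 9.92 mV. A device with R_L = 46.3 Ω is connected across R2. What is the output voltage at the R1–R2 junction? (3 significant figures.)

The load sits in parallel with R2, giving an effective lower resistance R2' = R2·R_L/(R2+R_L) = 27.13 Ω.
Now apply the divider: V_out = 9.92 × 0.4223 = 4.190 mV.
(Unloaded it would be 6.33 mV; the load pulls it down.)

V_out ≈ 4.19 mV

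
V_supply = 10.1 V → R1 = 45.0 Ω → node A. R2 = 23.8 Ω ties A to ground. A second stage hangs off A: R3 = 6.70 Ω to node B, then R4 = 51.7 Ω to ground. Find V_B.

Node A sees R2 in parallel with the series input of stage 2, R3 + R4 = 58.40 Ω.
R2 ‖ (R3+R4) = 16.91 Ω.
V_A = 10.1 × 16.91/(45.0 + 16.91) = 2.759 V.
Then the unloaded second divider: V_B = V_A × R4/(R3+R4) = 2.759 × 0.8853 = 2.442 V.

V_B ≈ 2.44 V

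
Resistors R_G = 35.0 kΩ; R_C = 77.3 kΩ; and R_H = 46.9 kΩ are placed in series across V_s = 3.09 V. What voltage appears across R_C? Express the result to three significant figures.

Series total: ΣR = 35.0 + 77.3 + 46.9 = 159.2 kΩ.
V = V_s · R/ΣR = 3.09 × 0.4856 = 1.500 V.

V ≈ 1.50 V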